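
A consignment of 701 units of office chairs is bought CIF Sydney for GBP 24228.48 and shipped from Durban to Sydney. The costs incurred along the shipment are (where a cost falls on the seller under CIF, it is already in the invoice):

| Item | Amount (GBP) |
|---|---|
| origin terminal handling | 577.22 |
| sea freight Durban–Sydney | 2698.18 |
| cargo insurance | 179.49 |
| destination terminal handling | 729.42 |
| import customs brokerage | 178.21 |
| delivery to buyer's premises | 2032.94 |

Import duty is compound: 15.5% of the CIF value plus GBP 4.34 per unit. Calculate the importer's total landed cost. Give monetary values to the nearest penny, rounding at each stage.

CIF: the seller pays costs through ocean freight and marine insurance to the destination port.
Already in the invoice (seller's account under CIF): origin terminal, freight, insurance — exclude.
The CIF price already equals the CIF value: 24228.48
Ad valorem component: 24228.48 × 15.5% = 3755.41
Specific component: 701 × 4.34 = 3042.34
Import duty = 3755.41 + 3042.34 = 6797.75
Buyer bears: destination terminal 729.42 + brokerage 178.21 + delivery 2032.94 + duty 6797.75 = 9738.32
Landed cost = invoice 24228.48 + 9738.32 = 33966.80

Total landed cost: GBP 33966.80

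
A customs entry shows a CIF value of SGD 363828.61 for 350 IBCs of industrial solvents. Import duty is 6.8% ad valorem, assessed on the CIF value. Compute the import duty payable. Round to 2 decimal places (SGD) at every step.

Import duty = 363828.61 × 6.8% = 24740.35

Import duty: SGD 24740.35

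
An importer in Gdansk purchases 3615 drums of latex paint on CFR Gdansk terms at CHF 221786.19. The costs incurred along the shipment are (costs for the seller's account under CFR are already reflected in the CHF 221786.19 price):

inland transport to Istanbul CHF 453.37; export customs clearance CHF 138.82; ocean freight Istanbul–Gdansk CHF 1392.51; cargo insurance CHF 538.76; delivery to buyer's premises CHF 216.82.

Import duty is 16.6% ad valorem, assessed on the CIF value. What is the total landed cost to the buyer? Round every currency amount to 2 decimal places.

Total landed cost: CHF 259447.71

CFR: the seller pays costs through ocean freight to the destination port, but not insurance.
Already in the invoice (seller's account under CFR): inland to port, export clearance, freight — exclude.
CIF value = CFR price + insurance = 221786.19 + 538.76 = 222324.95
Import duty = 222324.95 × 16.6% = 36905.94
Buyer bears: insurance 538.76 + delivery 216.82 + duty 36905.94 = 37661.52
Landed cost = invoice 221786.19 + 37661.52 = 259447.71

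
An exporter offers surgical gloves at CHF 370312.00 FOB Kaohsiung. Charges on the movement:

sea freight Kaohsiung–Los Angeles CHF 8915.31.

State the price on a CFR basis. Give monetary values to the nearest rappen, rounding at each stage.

From FOB to CFR, the seller additionally bears: freight.
CFR price = 370312.00 + 8915.31 = 379227.31

CFR price: CHF 379227.31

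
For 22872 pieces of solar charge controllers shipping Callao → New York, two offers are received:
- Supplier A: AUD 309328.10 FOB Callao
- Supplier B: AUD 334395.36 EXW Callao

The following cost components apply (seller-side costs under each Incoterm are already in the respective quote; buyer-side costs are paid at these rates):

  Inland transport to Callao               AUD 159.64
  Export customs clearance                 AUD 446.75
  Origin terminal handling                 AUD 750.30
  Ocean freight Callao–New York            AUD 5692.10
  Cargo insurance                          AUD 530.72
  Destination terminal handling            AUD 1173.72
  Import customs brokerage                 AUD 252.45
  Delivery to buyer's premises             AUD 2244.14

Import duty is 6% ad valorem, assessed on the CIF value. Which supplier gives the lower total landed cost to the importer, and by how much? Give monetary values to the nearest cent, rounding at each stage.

Supplier A is cheaper by AUD 28009.38

Supplier A (FOB):
CIF value = FOB price + freight + insurance = 309328.10 + 5692.10 + 530.72 = 315550.92
Import duty = 315550.92 × 6% = 18933.06
Buyer bears (A): 5692.10 + 530.72 + 1173.72 + 252.45 + 2244.14 = 9893.13
Landed cost (A) = invoice 309328.10 + 9893.13 + duty 18933.06 = 338154.29
Supplier B (EXW):
CIF value = EXW price + inland to port + export clearance + origin terminal + freight + insurance = 334395.36 + 159.64 + 446.75 + 750.30 + 5692.10 + 530.72 = 341974.87
Import duty = 341974.87 × 6% = 20518.49
Buyer bears (B): 159.64 + 446.75 + 750.30 + 5692.10 + 530.72 + 1173.72 + 252.45 + 2244.14 = 11249.82
Landed cost (B) = invoice 334395.36 + 11249.82 + duty 20518.49 = 366163.67
Difference = |338154.29 − 366163.67| = 28009.38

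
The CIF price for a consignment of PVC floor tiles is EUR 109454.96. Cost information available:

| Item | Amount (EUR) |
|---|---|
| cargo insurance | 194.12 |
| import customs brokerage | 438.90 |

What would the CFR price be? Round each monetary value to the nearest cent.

CFR price: EUR 109260.84

Not relevant to the conversion: brokerage — on the buyer under both terms; not part of either seller's price.
From CIF to CFR, the seller no longer bears: insurance.
CFR price = 109454.96 − 194.12 = 109260.84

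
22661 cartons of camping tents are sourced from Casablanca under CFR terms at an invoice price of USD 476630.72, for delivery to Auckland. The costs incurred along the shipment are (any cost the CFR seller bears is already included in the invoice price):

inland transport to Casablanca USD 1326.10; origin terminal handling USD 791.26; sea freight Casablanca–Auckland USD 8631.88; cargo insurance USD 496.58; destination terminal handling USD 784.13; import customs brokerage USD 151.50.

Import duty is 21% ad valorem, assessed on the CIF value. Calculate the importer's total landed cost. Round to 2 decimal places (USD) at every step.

Total landed cost: USD 578259.66

CFR: the seller pays costs through ocean freight to the destination port, but not insurance.
Already in the invoice (seller's account under CFR): inland to port, origin terminal, freight — exclude.
CIF value = CFR price + insurance = 476630.72 + 496.58 = 477127.30
Import duty = 477127.30 × 21% = 100196.73
Buyer bears: insurance 496.58 + destination terminal 784.13 + brokerage 151.50 + duty 100196.73 = 101628.94
Landed cost = invoice 476630.72 + 101628.94 = 578259.66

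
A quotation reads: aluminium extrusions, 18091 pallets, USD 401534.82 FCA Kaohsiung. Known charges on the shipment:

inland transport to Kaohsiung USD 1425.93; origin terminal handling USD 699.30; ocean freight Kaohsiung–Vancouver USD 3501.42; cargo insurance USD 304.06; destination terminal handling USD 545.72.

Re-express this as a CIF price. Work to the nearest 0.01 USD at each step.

CIF price: USD 406039.60

Not relevant to the conversion: inland to port — on the seller under both FCA and CIF; already in the FCA price and stays in the CIF price. destination terminal — on the buyer under both terms; not part of either seller's price.
From FCA to CIF, the seller additionally bears: origin terminal, freight, insurance.
CIF price = 401534.82 + 699.30 + 3501.42 + 304.06 = 406039.60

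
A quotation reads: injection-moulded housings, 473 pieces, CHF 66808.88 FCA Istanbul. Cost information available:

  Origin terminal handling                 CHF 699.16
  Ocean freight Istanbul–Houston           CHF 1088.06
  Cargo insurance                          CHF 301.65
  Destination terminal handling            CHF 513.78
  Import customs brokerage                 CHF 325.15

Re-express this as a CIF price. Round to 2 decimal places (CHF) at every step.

CIF price: CHF 68897.75

Not relevant to the conversion: brokerage, destination terminal — on the buyer under both terms; not part of either seller's price.
From FCA to CIF, the seller additionally bears: origin terminal, freight, insurance.
CIF price = 66808.88 + 699.16 + 1088.06 + 301.65 = 68897.75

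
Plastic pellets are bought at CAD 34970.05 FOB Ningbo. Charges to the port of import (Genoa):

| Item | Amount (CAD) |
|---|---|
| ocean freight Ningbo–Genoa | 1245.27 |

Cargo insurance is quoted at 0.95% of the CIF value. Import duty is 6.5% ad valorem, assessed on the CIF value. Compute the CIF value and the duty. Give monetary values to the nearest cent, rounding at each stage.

CIF value: CAD 36562.67; import duty: CAD 2376.57

Let C be the CIF value. C = FOB price + freight + 0.95% × C
C − 0.95% × C = 34970.05 + 1245.27
0.9905 × C = 36215.32
C = 36215.32 / 0.9905 = 36562.67
Insurance premium = 0.95% × 36562.67 = 347.35
Import duty = 36562.67 × 6.5% = 2376.57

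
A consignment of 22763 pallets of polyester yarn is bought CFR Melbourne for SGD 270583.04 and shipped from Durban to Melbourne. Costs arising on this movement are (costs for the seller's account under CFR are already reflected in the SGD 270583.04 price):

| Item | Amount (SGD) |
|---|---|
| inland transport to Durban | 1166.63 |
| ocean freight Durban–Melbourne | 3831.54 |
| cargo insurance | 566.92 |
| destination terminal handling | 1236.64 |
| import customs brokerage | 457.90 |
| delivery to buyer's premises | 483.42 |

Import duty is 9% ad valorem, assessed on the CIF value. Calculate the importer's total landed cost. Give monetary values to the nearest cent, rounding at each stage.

Total landed cost: SGD 297731.42

CFR: the seller pays costs through ocean freight to the destination port, but not insurance.
Already in the invoice (seller's account under CFR): inland to port, freight — exclude.
CIF value = CFR price + insurance = 270583.04 + 566.92 = 271149.96
Import duty = 271149.96 × 9% = 24403.50
Buyer bears: insurance 566.92 + destination terminal 1236.64 + brokerage 457.90 + delivery 483.42 + duty 24403.50 = 27148.38
Landed cost = invoice 270583.04 + 27148.38 = 297731.42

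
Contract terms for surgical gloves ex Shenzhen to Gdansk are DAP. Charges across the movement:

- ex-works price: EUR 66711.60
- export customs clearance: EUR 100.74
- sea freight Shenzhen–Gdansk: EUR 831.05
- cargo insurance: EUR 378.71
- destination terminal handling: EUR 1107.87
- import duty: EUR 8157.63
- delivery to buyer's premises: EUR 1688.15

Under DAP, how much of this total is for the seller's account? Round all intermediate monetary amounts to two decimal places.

Seller's account: EUR 70818.12

DAP: the seller bears all costs to the named destination except import duty and clearance.
Seller's account: goods 66711.60 + export clearance 100.74 + freight 831.05 + insurance 378.71 + destination terminal 1107.87 + delivery 1688.15 = 70818.12
Buyer's account: duty 8157.63 = 8157.63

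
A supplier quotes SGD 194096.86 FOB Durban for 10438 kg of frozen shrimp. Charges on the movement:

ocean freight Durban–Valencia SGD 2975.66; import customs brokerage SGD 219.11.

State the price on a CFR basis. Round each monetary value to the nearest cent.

Not relevant to the conversion: brokerage — on the buyer under both terms; not part of either seller's price.
From FOB to CFR, the seller additionally bears: freight.
CFR price = 194096.86 + 2975.66 = 197072.52

CFR price: SGD 197072.52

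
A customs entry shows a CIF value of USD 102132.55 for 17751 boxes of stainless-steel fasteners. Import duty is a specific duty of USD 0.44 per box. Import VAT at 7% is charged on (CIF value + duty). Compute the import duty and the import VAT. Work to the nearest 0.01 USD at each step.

Import duty = 17751 × 0.44 = 7810.44
VAT base = CIF + duty = 102132.55 + 7810.44 = 109942.99
Import VAT = 109942.99 × 7% = 7696.01

Import duty: USD 7810.44; import VAT: USD 7696.01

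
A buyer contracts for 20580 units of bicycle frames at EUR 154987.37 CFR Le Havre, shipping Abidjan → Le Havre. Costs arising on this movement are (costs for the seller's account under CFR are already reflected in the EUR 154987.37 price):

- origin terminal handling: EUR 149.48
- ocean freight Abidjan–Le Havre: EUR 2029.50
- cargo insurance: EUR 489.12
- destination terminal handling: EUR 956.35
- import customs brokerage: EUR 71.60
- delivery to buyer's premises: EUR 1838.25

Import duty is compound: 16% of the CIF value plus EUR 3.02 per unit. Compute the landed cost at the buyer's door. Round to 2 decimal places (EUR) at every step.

Total landed cost: EUR 245370.53

CFR: the seller pays costs through ocean freight to the destination port, but not insurance.
Already in the invoice (seller's account under CFR): origin terminal, freight — exclude.
CIF value = CFR price + insurance = 154987.37 + 489.12 = 155476.49
Ad valorem component: 155476.49 × 16% = 24876.24
Specific component: 20580 × 3.02 = 62151.60
Import duty = 24876.24 + 62151.60 = 87027.84
Buyer bears: insurance 489.12 + destination terminal 956.35 + brokerage 71.60 + delivery 1838.25 + duty 87027.84 = 90383.16
Landed cost = invoice 154987.37 + 90383.16 = 245370.53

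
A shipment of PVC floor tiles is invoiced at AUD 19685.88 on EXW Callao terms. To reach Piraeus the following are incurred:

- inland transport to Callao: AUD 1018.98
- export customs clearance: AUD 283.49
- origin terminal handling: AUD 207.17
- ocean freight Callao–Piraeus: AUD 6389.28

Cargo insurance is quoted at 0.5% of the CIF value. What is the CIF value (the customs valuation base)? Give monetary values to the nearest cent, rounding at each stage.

Let C be the CIF value. C = EXW price + pre-shipment costs + freight + 0.5% × C
C − 0.5% × C = 19685.88 + 1018.98 + 283.49 + 207.17 + 6389.28
0.995 × C = 27584.80
C = 27584.80 / 0.995 = 27723.42
Insurance premium = 0.5% × 27723.42 = 138.62

CIF value: AUD 27723.42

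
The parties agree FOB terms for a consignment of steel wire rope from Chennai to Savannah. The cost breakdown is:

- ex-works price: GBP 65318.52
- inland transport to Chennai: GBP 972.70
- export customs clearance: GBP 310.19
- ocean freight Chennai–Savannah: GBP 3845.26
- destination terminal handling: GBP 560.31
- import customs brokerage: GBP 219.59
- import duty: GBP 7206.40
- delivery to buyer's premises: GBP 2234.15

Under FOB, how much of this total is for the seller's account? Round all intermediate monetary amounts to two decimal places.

Seller's account: GBP 66601.41

FOB: the seller bears costs until goods are on board at the origin port; the buyer bears freight, insurance and all costs thereafter.
Seller's account: goods 65318.52 + inland to port 972.70 + export clearance 310.19 = 66601.41
Buyer's account: freight 3845.26 + destination terminal 560.31 + brokerage 219.59 + duty 7206.40 + delivery 2234.15 = 14065.71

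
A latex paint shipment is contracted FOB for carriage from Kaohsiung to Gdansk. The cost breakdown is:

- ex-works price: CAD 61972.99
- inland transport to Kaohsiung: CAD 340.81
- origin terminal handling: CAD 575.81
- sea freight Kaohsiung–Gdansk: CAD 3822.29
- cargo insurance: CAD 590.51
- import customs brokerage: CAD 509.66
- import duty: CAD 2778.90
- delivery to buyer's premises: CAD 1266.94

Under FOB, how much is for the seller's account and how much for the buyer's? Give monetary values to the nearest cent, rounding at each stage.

Seller: CAD 62889.61; buyer: CAD 8968.30

FOB: the seller bears costs until goods are on board at the origin port; the buyer bears freight, insurance and all costs thereafter.
Seller's account: goods 61972.99 + inland to port 340.81 + origin terminal 575.81 = 62889.61
Buyer's account: freight 3822.29 + insurance 590.51 + brokerage 509.66 + duty 2778.90 + delivery 1266.94 = 8968.30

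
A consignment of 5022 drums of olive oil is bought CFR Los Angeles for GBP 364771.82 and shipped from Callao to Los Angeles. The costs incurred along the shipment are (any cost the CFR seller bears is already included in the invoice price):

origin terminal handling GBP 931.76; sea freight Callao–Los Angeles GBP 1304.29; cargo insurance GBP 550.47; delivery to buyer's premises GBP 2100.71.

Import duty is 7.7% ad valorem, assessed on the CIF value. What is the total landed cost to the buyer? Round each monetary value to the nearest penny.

CFR: the seller pays costs through ocean freight to the destination port, but not insurance.
Already in the invoice (seller's account under CFR): origin terminal, freight — exclude.
CIF value = CFR price + insurance = 364771.82 + 550.47 = 365322.29
Import duty = 365322.29 × 7.7% = 28129.82
Buyer bears: insurance 550.47 + delivery 2100.71 + duty 28129.82 = 30781.00
Landed cost = invoice 364771.82 + 30781.00 = 395552.82

Total landed cost: GBP 395552.82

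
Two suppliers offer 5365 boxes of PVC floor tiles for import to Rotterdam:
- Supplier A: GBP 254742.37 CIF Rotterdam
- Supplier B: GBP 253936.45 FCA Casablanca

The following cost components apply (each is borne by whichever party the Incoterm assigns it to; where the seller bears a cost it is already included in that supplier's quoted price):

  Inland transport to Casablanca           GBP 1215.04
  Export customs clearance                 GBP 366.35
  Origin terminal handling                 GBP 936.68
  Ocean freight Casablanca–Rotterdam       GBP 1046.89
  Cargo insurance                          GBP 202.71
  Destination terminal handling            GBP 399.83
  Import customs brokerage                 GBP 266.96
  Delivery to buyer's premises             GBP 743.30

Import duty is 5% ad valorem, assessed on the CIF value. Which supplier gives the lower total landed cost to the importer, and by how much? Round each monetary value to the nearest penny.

Supplier A (CIF):
The CIF price already equals the CIF value: 254742.37
Import duty = 254742.37 × 5% = 12737.12
Buyer bears (A): 399.83 + 266.96 + 743.30 = 1410.09
Landed cost (A) = invoice 254742.37 + 1410.09 + duty 12737.12 = 268889.58
Supplier B (FCA):
CIF value = FCA price + origin terminal + freight + insurance = 253936.45 + 936.68 + 1046.89 + 202.71 = 256122.73
Import duty = 256122.73 × 5% = 12806.14
Buyer bears (B): 936.68 + 1046.89 + 202.71 + 399.83 + 266.96 + 743.30 = 3596.37
Landed cost (B) = invoice 253936.45 + 3596.37 + duty 12806.14 = 270338.96
Difference = |268889.58 − 270338.96| = 1449.38

Supplier A is cheaper by GBP 1449.38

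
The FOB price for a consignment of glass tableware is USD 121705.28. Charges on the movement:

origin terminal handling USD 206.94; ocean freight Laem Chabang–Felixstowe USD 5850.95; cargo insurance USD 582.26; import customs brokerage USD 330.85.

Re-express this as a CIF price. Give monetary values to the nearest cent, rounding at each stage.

Not relevant to the conversion: origin terminal — on the seller under both FOB and CIF; already in the FOB price and stays in the CIF price. brokerage — on the buyer under both terms; not part of either seller's price.
From FOB to CIF, the seller additionally bears: freight, insurance.
CIF price = 121705.28 + 5850.95 + 582.26 = 128138.49

CIF price: USD 128138.49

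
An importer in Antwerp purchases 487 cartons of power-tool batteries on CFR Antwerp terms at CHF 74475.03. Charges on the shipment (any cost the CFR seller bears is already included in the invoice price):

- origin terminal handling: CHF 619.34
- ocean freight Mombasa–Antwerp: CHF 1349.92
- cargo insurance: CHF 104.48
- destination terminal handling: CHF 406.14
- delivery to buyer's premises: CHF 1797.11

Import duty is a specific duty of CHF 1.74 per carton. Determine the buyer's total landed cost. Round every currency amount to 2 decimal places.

Total landed cost: CHF 77630.14

CFR: the seller pays costs through ocean freight to the destination port, but not insurance.
Already in the invoice (seller's account under CFR): origin terminal, freight — exclude.
CIF value = CFR price + insurance = 74475.03 + 104.48 = 74579.51
Import duty = 487 × 1.74 = 847.38
Buyer bears: insurance 104.48 + destination terminal 406.14 + delivery 1797.11 + duty 847.38 = 3155.11
Landed cost = invoice 74475.03 + 3155.11 = 77630.14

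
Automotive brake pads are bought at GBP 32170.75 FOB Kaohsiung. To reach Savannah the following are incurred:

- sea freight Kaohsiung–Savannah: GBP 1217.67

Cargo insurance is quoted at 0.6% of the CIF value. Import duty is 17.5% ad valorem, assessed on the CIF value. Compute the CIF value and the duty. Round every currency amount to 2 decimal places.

Let C be the CIF value. C = FOB price + freight + 0.6% × C
C − 0.6% × C = 32170.75 + 1217.67
0.994 × C = 33388.42
C = 33388.42 / 0.994 = 33589.96
Insurance premium = 0.6% × 33589.96 = 201.54
Import duty = 33589.96 × 17.5% = 5878.24

CIF value: GBP 33589.96; import duty: GBP 5878.24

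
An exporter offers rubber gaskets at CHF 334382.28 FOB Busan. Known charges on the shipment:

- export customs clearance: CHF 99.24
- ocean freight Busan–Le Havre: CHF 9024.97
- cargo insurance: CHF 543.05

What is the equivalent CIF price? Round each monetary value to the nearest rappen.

Not relevant to the conversion: export clearance — on the seller under both FOB and CIF; already in the FOB price and stays in the CIF price.
From FOB to CIF, the seller additionally bears: freight, insurance.
CIF price = 334382.28 + 9024.97 + 543.05 = 343950.30

CIF price: CHF 343950.30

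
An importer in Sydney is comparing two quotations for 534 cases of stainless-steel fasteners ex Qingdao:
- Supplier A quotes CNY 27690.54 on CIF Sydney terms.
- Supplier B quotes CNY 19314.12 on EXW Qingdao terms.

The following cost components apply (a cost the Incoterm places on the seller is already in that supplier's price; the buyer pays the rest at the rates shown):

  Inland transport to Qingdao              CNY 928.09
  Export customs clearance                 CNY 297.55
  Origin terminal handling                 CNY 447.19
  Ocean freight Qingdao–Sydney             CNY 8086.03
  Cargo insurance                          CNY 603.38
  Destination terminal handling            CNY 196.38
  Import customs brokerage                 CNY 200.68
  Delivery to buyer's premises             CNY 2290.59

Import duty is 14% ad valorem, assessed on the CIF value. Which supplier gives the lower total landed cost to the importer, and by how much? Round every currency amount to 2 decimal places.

Supplier A is cheaper by CNY 2263.83

Supplier A (CIF):
The CIF price already equals the CIF value: 27690.54
Import duty = 27690.54 × 14% = 3876.68
Buyer bears (A): 196.38 + 200.68 + 2290.59 = 2687.65
Landed cost (A) = invoice 27690.54 + 2687.65 + duty 3876.68 = 34254.87
Supplier B (EXW):
CIF value = EXW price + inland to port + export clearance + origin terminal + freight + insurance = 19314.12 + 928.09 + 297.55 + 447.19 + 8086.03 + 603.38 = 29676.36
Import duty = 29676.36 × 14% = 4154.69
Buyer bears (B): 928.09 + 297.55 + 447.19 + 8086.03 + 603.38 + 196.38 + 200.68 + 2290.59 = 13049.89
Landed cost (B) = invoice 19314.12 + 13049.89 + duty 4154.69 = 36518.70
Difference = |34254.87 − 36518.70| = 2263.83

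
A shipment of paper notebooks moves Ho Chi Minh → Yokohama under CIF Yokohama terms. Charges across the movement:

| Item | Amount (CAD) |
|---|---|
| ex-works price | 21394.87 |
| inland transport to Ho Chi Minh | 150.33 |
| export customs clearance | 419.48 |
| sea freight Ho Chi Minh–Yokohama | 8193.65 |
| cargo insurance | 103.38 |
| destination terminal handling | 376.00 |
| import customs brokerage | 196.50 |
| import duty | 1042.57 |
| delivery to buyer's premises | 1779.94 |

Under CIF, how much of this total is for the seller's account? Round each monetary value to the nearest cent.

Seller's account: CAD 30261.71

CIF: the seller pays costs through ocean freight and marine insurance to the destination port.
Seller's account: goods 21394.87 + inland to port 150.33 + export clearance 419.48 + freight 8193.65 + insurance 103.38 = 30261.71
Buyer's account: destination terminal 376.00 + brokerage 196.50 + duty 1042.57 + delivery 1779.94 = 3395.01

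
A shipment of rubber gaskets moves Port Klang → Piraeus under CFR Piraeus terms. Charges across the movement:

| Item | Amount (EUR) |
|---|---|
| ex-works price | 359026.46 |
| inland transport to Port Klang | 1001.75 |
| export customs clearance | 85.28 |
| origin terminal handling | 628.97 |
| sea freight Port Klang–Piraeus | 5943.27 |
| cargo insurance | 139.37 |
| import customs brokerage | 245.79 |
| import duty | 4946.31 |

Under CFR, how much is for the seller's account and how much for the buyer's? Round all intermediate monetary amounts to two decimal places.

Seller: EUR 366685.73; buyer: EUR 5331.47

CFR: the seller pays costs through ocean freight to the destination port, but not insurance.
Seller's account: goods 359026.46 + inland to port 1001.75 + export clearance 85.28 + origin terminal 628.97 + freight 5943.27 = 366685.73
Buyer's account: insurance 139.37 + brokerage 245.79 + duty 4946.31 = 5331.47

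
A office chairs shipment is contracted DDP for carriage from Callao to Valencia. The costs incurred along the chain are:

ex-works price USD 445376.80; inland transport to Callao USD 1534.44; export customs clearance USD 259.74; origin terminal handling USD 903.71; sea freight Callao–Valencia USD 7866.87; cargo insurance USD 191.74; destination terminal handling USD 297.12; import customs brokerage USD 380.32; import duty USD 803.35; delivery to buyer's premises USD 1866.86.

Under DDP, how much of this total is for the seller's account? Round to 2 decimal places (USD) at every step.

DDP: the seller bears all costs including import duty.
Seller's account: goods 445376.80 + inland to port 1534.44 + export clearance 259.74 + origin terminal 903.71 + freight 7866.87 + insurance 191.74 + destination terminal 297.12 + brokerage 380.32 + duty 803.35 + delivery 1866.86 = 459480.95
Buyer's account: 0.00

Seller's account: USD 459480.95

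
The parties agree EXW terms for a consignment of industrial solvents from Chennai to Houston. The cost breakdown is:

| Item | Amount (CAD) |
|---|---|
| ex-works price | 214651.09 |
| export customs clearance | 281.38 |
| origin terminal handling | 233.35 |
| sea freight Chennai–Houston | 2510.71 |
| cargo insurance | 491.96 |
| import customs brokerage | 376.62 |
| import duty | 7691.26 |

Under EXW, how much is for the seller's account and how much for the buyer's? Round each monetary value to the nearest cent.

EXW: the seller makes goods available at their premises; the buyer bears all onward costs.
Seller's account: goods 214651.09 = 214651.09
Buyer's account: export clearance 281.38 + origin terminal 233.35 + freight 2510.71 + insurance 491.96 + brokerage 376.62 + duty 7691.26 = 11585.28

Seller: CAD 214651.09; buyer: CAD 11585.28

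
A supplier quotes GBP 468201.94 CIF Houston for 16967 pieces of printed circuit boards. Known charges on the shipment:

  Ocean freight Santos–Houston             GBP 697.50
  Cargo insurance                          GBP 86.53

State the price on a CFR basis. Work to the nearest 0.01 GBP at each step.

Not relevant to the conversion: freight — on the seller under both CIF and CFR; already in the CIF price and stays in the CFR price.
From CIF to CFR, the seller no longer bears: insurance.
CFR price = 468201.94 − 86.53 = 468115.41

CFR price: GBP 468115.41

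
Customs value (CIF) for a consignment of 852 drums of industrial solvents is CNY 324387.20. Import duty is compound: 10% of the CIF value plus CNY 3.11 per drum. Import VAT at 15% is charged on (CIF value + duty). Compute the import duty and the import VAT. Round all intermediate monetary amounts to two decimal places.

Import duty: CNY 35088.44; import VAT: CNY 53921.35

Ad valorem component: 324387.20 × 10% = 32438.72
Specific component: 852 × 3.11 = 2649.72
Import duty = 32438.72 + 2649.72 = 35088.44
VAT base = CIF + duty = 324387.20 + 35088.44 = 359475.64
Import VAT = 359475.64 × 15% = 53921.35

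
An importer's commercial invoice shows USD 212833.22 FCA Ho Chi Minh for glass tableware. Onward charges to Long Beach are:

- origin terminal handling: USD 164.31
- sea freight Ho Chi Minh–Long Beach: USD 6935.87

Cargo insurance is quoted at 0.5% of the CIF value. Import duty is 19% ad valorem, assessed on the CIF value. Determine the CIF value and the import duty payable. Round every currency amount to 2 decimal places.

CIF value: USD 221038.59; import duty: USD 41997.33

Let C be the CIF value. C = FCA price + pre-shipment costs + freight + 0.5% × C
C − 0.5% × C = 212833.22 + 164.31 + 6935.87
0.995 × C = 219933.40
C = 219933.40 / 0.995 = 221038.59
Insurance premium = 0.5% × 221038.59 = 1105.19
Import duty = 221038.59 × 19% = 41997.33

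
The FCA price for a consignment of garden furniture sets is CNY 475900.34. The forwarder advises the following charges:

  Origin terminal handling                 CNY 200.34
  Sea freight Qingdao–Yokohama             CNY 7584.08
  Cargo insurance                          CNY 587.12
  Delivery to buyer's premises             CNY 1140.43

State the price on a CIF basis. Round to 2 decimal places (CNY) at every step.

Not relevant to the conversion: delivery — on the buyer under both terms; not part of either seller's price.
From FCA to CIF, the seller additionally bears: origin terminal, freight, insurance.
CIF price = 475900.34 + 200.34 + 7584.08 + 587.12 = 484271.88

CIF price: CNY 484271.88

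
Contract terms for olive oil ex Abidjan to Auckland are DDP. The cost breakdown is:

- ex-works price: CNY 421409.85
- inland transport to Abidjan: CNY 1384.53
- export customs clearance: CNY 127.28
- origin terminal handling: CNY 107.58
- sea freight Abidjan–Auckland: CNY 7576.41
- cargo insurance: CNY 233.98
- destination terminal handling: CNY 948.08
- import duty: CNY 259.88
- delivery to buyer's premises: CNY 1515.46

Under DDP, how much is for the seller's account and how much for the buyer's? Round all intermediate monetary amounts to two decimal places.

Seller: CNY 433563.05; buyer: CNY 0.00

DDP: the seller bears all costs including import duty.
Seller's account: goods 421409.85 + inland to port 1384.53 + export clearance 127.28 + origin terminal 107.58 + freight 7576.41 + insurance 233.98 + destination terminal 948.08 + duty 259.88 + delivery 1515.46 = 433563.05
Buyer's account: 0.00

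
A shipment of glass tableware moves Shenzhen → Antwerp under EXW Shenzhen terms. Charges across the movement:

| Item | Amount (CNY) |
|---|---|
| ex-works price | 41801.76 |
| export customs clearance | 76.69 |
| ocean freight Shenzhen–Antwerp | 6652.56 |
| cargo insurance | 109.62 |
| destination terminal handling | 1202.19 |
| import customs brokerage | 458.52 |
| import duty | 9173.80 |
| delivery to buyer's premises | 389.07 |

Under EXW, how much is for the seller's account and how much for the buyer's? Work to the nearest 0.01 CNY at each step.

Seller: CNY 41801.76; buyer: CNY 18062.45

EXW: the seller makes goods available at their premises; the buyer bears all onward costs.
Seller's account: goods 41801.76 = 41801.76
Buyer's account: export clearance 76.69 + freight 6652.56 + insurance 109.62 + destination terminal 1202.19 + brokerage 458.52 + duty 9173.80 + delivery 389.07 = 18062.45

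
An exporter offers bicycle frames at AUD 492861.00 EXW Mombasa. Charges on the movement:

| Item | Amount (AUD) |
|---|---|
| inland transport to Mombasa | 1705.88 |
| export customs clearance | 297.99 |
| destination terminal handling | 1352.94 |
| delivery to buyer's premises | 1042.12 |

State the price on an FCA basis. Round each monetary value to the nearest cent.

Not relevant to the conversion: destination terminal, delivery — on the buyer under both terms; not part of either seller's price.
From EXW to FCA, the seller additionally bears: inland to port, export clearance.
FCA price = 492861.00 + 1705.88 + 297.99 = 494864.87

FCA price: AUD 494864.87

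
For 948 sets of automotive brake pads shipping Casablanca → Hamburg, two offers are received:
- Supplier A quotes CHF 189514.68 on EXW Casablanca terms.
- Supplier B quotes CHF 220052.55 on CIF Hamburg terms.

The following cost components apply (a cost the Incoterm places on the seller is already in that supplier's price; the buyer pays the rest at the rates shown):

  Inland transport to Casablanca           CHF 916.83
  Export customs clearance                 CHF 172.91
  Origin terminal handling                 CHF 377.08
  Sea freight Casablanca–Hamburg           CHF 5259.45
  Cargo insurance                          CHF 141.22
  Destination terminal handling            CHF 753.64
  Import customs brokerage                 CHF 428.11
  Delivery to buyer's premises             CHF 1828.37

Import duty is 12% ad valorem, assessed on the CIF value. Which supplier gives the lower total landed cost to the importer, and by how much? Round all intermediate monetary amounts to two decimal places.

Supplier A (EXW):
CIF value = EXW price + inland to port + export clearance + origin terminal + freight + insurance = 189514.68 + 916.83 + 172.91 + 377.08 + 5259.45 + 141.22 = 196382.17
Import duty = 196382.17 × 12% = 23565.86
Buyer bears (A): 916.83 + 172.91 + 377.08 + 5259.45 + 141.22 + 753.64 + 428.11 + 1828.37 = 9877.61
Landed cost (A) = invoice 189514.68 + 9877.61 + duty 23565.86 = 222958.15
Supplier B (CIF):
The CIF price already equals the CIF value: 220052.55
Import duty = 220052.55 × 12% = 26406.31
Buyer bears (B): 753.64 + 428.11 + 1828.37 = 3010.12
Landed cost (B) = invoice 220052.55 + 3010.12 + duty 26406.31 = 249468.98
Difference = |222958.15 − 249468.98| = 26510.83

Supplier A is cheaper by CHF 26510.83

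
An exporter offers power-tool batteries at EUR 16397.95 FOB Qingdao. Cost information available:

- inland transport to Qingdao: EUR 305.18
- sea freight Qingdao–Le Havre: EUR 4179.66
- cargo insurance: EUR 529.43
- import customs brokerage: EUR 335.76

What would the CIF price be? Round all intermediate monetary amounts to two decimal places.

CIF price: EUR 21107.04

Not relevant to the conversion: inland to port — on the seller under both FOB and CIF; already in the FOB price and stays in the CIF price. brokerage — on the buyer under both terms; not part of either seller's price.
From FOB to CIF, the seller additionally bears: freight, insurance.
CIF price = 16397.95 + 4179.66 + 529.43 = 21107.04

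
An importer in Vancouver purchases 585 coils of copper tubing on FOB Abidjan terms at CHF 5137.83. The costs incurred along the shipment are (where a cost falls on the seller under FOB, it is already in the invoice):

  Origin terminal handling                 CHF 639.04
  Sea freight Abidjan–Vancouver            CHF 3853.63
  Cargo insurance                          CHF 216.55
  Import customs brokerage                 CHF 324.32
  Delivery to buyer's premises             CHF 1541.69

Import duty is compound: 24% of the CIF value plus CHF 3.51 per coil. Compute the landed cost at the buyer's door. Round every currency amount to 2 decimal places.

Total landed cost: CHF 15337.29

FOB: the seller bears costs until goods are on board at the origin port; the buyer bears freight, insurance and all costs thereafter.
Already in the invoice (seller's account under FOB): origin terminal — exclude.
CIF value = FOB price + freight + insurance = 5137.83 + 3853.63 + 216.55 = 9208.01
Ad valorem component: 9208.01 × 24% = 2209.92
Specific component: 585 × 3.51 = 2053.35
Import duty = 2209.92 + 2053.35 = 4263.27
Buyer bears: freight 3853.63 + insurance 216.55 + brokerage 324.32 + delivery 1541.69 + duty 4263.27 = 10199.46
Landed cost = invoice 5137.83 + 10199.46 = 15337.29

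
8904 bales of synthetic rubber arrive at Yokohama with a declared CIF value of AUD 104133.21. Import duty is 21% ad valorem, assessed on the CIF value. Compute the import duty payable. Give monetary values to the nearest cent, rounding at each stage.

Import duty = 104133.21 × 21% = 21867.97

Import duty: AUD 21867.97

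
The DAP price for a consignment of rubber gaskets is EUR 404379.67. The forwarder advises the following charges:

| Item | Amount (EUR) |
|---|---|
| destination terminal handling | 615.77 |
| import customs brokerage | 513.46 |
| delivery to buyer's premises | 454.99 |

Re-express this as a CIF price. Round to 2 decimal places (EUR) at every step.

CIF price: EUR 403308.91

Not relevant to the conversion: brokerage — on the buyer under both terms; not part of either seller's price.
From DAP to CIF, the seller no longer bears: destination terminal, delivery.
CIF price = 404379.67 − 615.77 − 454.99 = 403308.91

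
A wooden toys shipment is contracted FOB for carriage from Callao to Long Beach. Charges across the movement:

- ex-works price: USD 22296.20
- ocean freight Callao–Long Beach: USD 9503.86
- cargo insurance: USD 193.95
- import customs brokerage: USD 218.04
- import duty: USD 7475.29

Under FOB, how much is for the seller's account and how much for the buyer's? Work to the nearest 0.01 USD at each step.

Seller: USD 22296.20; buyer: USD 17391.14

FOB: the seller bears costs until goods are on board at the origin port; the buyer bears freight, insurance and all costs thereafter.
Seller's account: goods 22296.20 = 22296.20
Buyer's account: freight 9503.86 + insurance 193.95 + brokerage 218.04 + duty 7475.29 = 17391.14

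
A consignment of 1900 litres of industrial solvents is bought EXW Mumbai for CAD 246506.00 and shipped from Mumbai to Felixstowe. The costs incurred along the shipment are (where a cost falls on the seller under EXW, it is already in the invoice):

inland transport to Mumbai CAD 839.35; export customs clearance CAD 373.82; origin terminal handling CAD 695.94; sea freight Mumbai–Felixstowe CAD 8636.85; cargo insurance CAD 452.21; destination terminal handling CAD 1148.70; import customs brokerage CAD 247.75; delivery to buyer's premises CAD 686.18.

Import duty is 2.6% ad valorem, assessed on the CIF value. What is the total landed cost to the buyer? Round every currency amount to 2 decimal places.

EXW: the seller makes goods available at their premises; the buyer bears all onward costs.
CIF value = EXW price + inland to port + export clearance + origin terminal + freight + insurance = 246506.00 + 839.35 + 373.82 + 695.94 + 8636.85 + 452.21 = 257504.17
Import duty = 257504.17 × 2.6% = 6695.11
Buyer bears: inland to port 839.35 + export clearance 373.82 + origin terminal 695.94 + freight 8636.85 + insurance 452.21 + destination terminal 1148.70 + brokerage 247.75 + delivery 686.18 + duty 6695.11 = 19775.91
Landed cost = invoice 246506.00 + 19775.91 = 266281.91

Total landed cost: CAD 266281.91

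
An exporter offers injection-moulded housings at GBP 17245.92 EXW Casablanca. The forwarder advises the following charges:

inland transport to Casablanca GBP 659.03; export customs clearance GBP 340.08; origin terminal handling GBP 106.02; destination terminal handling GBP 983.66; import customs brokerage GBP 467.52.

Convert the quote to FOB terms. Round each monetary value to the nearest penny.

Not relevant to the conversion: brokerage, destination terminal — on the buyer under both terms; not part of either seller's price.
From EXW to FOB, the seller additionally bears: inland to port, export clearance, origin terminal.
FOB price = 17245.92 + 659.03 + 340.08 + 106.02 = 18351.05

FOB price: GBP 18351.05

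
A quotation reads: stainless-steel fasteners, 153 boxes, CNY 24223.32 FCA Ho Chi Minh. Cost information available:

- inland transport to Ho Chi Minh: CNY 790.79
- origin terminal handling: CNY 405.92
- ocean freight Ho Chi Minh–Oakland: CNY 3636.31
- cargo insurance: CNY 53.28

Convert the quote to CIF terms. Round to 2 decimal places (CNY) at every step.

CIF price: CNY 28318.83

Not relevant to the conversion: inland to port — on the seller under both FCA and CIF; already in the FCA price and stays in the CIF price.
From FCA to CIF, the seller additionally bears: origin terminal, freight, insurance.
CIF price = 24223.32 + 405.92 + 3636.31 + 53.28 = 28318.83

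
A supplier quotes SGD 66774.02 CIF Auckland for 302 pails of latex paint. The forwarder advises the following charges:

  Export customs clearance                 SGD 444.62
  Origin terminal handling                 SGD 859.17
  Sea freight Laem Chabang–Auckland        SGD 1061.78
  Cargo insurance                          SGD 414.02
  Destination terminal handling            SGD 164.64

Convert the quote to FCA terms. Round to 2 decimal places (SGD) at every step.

FCA price: SGD 64439.05

Not relevant to the conversion: export clearance — on the seller under both CIF and FCA; already in the CIF price and stays in the FCA price. destination terminal — on the buyer under both terms; not part of either seller's price.
From CIF to FCA, the seller no longer bears: origin terminal, freight, insurance.
FCA price = 66774.02 − 859.17 − 1061.78 − 414.02 = 64439.05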